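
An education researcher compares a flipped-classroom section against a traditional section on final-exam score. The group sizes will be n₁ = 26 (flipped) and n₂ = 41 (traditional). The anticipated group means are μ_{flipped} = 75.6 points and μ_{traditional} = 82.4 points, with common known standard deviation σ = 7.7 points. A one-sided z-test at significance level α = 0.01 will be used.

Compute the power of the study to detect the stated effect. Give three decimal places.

Power ≈ 0.884

Standardized effect: d = |μ_{flipped} − μ_{traditional}| / σ = |75.6 − 82.4| / 7.7 = 0.8831
Noncentrality parameter: δ = d / √(1/n₁ + 1/n₂) = 0.8831 / √(1/26 + 1/41) = 3.5226
One-sided α = 0.01 → critical value z_{0.01} = 2.326.
Power = P(Z > 2.326 − δ) = Φ(1.196) = 0.8842.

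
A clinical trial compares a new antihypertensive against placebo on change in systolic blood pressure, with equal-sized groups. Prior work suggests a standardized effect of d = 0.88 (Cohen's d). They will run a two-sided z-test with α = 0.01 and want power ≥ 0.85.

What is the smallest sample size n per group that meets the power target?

For power 0.85 need Φ(δ − z_{0.005}) = 0.85, so δ = z_{0.005} + z_{0.15} = 2.576 + 1.036 = 3.612.
(Ignoring the negligible lower-tail rejection probability gives the usual closed-form inversion.)
δ = d·√(n/2) ⇒ n = 2(δ/d)² = 2 × (3.612 / 0.88)² = 33.70.
Round up to the next whole unit.

n = 34 per group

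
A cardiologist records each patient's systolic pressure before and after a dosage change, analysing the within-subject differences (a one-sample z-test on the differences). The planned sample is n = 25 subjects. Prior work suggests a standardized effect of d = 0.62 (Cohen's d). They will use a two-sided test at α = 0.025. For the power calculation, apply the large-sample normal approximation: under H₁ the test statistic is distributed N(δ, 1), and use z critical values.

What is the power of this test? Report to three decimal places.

Noncentrality parameter: δ = d·√n = 0.62 × √25 = 3.1000
Two-sided α = 0.025 → critical value z_{0.0125} = 2.241.
Power = Φ(δ − 2.241) + Φ(−δ − 2.241) = Φ(0.859) + Φ(-5.341) = 0.8047 + 0.0000 = 0.8047.

Power ≈ 0.805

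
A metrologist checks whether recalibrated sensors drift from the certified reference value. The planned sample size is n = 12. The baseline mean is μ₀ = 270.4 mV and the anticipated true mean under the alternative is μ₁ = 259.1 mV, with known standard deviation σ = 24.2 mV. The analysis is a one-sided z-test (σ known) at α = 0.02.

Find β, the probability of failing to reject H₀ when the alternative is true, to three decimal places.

β ≈ 0.669

Standardized effect: d = |μ₁ − μ₀| / σ = |259.1 − 270.4| / 24.2 = 0.4669
Noncentrality parameter: δ = d·√n = 0.4669 × √12 = 1.6175
Critical value for a one-sided test at α = 0.02: z_α = 2.054.
Power = P(Z > 2.054 − δ) = Φ(-0.436) = 0.3313.
Type II error: β = 1 − power = 1 − 0.3313 = 0.6687.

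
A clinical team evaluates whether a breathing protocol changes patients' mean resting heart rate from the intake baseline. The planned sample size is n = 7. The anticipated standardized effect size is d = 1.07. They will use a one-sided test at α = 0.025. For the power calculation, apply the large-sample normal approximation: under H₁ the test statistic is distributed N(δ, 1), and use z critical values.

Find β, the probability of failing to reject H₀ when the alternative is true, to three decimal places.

Noncentrality parameter: δ = d·√n = 1.07 × √7 = 2.8310
Critical value for a one-sided test at α = 0.025: z_α = 1.960.
Power = P(Z > 1.960 − δ) = Φ(0.871) = 0.8081.
Type II error: β = 1 − power = 1 − 0.8081 = 0.1919.

β ≈ 0.192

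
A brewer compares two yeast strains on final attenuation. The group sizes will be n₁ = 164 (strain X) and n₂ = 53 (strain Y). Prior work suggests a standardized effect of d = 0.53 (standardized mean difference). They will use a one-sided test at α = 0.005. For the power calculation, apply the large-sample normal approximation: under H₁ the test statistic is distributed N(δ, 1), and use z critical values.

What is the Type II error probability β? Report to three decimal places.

β ≈ 0.218

Noncentrality parameter: δ = d / √(1/n₁ + 1/n₂) = 0.53 / √(1/164 + 1/53) = 3.3543
One-sided α = 0.005 → critical value z_{0.005} = 2.576.
Power = Φ(δ − 2.576) = Φ(0.779) = 0.7819.
Type II error: β = 1 − power = 1 − 0.7819 = 0.2181.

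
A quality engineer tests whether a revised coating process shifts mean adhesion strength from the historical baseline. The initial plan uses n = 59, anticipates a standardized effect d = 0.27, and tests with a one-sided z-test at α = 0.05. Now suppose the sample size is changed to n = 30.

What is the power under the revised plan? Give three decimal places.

With n = 30: δ = d·√n = 0.27 × √30 = 1.4789. Critical value z_{0.05} = 1.645.
Revised power = P(Z > 1.645 − δ) = Φ(-0.166) = 0.4341.

Power ≈ 0.434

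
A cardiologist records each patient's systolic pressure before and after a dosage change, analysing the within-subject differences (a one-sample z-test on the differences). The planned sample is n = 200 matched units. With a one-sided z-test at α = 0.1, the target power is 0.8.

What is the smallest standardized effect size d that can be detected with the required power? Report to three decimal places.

Required noncentrality: δ = z_{0.1} + z_{0.20} = 1.282 + 0.842 = 2.123.
δ = d·√n ⇒ d = δ/√n = 2.123/√200 = 0.1501.

d ≈ 0.150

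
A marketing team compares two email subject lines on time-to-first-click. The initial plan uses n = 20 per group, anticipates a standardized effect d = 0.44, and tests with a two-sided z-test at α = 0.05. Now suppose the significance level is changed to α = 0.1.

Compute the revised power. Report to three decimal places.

δ = d·√(n/2) = 0.44 × √(20/2) = 1.3914 (unchanged). New critical value: z_{0.05} = 1.645.
Revised power = Φ(δ − 1.645) + Φ(−δ − 1.645) = Φ(-0.253) + Φ(-3.036) = 0.4000 + 0.0012 = 0.4012.

Power ≈ 0.401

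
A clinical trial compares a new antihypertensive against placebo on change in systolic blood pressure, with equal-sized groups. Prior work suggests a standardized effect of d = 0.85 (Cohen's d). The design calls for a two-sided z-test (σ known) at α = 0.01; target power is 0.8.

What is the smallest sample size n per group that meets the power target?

For power 0.8 need Φ(δ − z_{0.005}) = 0.8, so δ = z_{0.005} + z_{0.20} = 2.576 + 0.842 = 3.417.
(Ignoring the negligible lower-tail rejection probability gives the usual closed-form inversion.)
δ = d·√(n/2) ⇒ n = 2(δ/d)² = 2 × (3.417 / 0.85)² = 32.33.
Rounding up, n = 33 per group.

n = 33 per group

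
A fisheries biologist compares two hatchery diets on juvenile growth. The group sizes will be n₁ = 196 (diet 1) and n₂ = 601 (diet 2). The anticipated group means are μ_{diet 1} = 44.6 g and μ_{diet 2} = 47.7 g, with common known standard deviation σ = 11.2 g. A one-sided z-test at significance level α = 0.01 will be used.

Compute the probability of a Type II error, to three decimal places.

β ≈ 0.149

Standardized effect: d = |μ_{diet 1} − μ_{diet 2}| / σ = |44.6 − 47.7| / 11.2 = 0.2768
Noncentrality parameter: δ = d / √(1/n₁ + 1/n₂) = 0.2768 / √(1/196 + 1/601) = 3.3650
One-sided α = 0.01 → critical value z_{0.01} = 2.326.
Power = Φ(δ − 2.326) = Φ(1.039) = 0.8505.
Type II error: β = 1 − power = 1 − 0.8505 = 0.1495.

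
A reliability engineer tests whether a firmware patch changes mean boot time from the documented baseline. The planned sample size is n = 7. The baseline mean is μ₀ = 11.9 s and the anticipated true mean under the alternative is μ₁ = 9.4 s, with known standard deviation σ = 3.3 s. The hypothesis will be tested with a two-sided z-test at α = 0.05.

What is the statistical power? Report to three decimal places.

Standardized effect: d = |μ₁ − μ₀| / σ = |9.4 − 11.9| / 3.3 = 0.7576
Noncentrality parameter: δ = d·√n = 0.7576 × √7 = 2.0044
Critical value for a two-sided test at α = 0.05: z_{α/2} = 1.960.
Power = Φ(δ − 1.960) + Φ(−δ − 1.960) = Φ(0.044) + Φ(-3.964) = 0.5177 + 0.0000 = 0.5177.

Power ≈ 0.518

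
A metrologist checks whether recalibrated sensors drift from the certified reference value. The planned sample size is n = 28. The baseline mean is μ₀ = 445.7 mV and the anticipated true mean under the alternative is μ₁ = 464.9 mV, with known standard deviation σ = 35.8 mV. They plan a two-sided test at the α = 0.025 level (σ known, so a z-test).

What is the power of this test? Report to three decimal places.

Standardized effect: d = |μ₁ − μ₀| / σ = |464.9 − 445.7| / 35.8 = 0.5363
Noncentrality parameter: δ = d·√n = 0.5363 × √28 = 2.8379
Critical value for a two-sided test at α = 0.025: z_{α/2} = 2.241.
Power = Φ(δ − 2.241) + Φ(−δ − 2.241) = Φ(0.596) + Φ(-5.079) = 0.7246 + 0.0000 = 0.7246.

Power ≈ 0.725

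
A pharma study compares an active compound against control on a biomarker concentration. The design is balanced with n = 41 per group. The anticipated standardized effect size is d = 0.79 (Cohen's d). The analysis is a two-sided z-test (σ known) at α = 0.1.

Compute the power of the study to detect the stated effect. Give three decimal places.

Noncentrality parameter: δ = d·√(n/2) = 0.79 × √(41/2) = 3.5769
Two-sided α = 0.1 → critical value z_{0.05} = 1.645.
Power = Φ(δ − 1.645) + Φ(−δ − 1.645) = Φ(1.932) + Φ(-5.222) = 0.9733 + 0.0000 = 0.9733.

Power ≈ 0.973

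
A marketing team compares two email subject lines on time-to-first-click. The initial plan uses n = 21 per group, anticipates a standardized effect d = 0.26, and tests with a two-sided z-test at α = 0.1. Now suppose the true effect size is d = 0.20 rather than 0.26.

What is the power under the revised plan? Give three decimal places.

Power ≈ 0.170

With d = 0.20: δ = d·√(n/2) = 0.20 × √(21/2) = 0.6481. Critical value z_{0.05} = 1.645.
Revised power = Φ(δ − 1.645) + Φ(−δ − 1.645) = Φ(-0.997) + Φ(-2.293) = 0.1594 + 0.0109 = 0.1704.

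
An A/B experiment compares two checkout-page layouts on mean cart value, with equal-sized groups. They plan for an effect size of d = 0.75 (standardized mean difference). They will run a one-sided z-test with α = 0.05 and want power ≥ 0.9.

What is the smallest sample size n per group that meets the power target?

n = 31 per group

For power 0.9 need Φ(δ − z_{0.05}) = 0.9, so δ = z_{0.05} + z_{0.10} = 1.645 + 1.282 = 2.926.
δ = d·√(n/2) ⇒ n = 2(δ/d)² = 2 × (2.926 / 0.75)² = 30.45.
Round up to the next whole unit.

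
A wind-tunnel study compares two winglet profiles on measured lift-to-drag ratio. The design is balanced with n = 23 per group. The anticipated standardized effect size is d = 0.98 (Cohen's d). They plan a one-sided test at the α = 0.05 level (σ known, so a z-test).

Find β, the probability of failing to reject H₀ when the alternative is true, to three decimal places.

β ≈ 0.047

Noncentrality parameter: λ = d·√(n/2) = 0.98 × √(23/2) = 3.3233
Critical value for a one-sided test at α = 0.05: z_α = 1.645.
Power = Φ(λ − 1.645) = Φ(1.678) = 0.9534.
Type II error: β = 1 − power = 1 − 0.9534 = 0.0466.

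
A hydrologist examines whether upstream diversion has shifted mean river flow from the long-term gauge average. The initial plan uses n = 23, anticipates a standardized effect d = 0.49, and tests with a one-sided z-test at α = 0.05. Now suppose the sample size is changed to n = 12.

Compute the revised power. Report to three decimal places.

Power ≈ 0.521

With n = 12: δ = d·√n = 0.49 × √12 = 1.6974. Critical value z_{0.05} = 1.645.
Revised power = Φ(δ − 1.645) = Φ(0.053) = 0.5210.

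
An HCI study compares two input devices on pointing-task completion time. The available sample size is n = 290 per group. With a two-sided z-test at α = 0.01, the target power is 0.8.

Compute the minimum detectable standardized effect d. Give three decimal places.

d ≈ 0.284

Need Φ(δ − 2.576) = 0.8, so δ = 2.576 + 0.842 = 3.417.
(Lower-tail contribution to power is negligible for δ > 0.)
δ = d·√(n/2) ⇒ d = δ/√(n/2) = 3.417/√(290/2) = 0.2838.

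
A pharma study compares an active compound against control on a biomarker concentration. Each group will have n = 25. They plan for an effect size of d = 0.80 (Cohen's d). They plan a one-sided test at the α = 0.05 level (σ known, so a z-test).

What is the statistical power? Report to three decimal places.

Power ≈ 0.882

Noncentrality parameter: δ = d·√(n/2) = 0.80 × √(25/2) = 2.8284
One-sided α = 0.05 → critical value z_{0.05} = 1.645.
Power = Φ(δ − 1.645) = Φ(1.184) = 0.8817.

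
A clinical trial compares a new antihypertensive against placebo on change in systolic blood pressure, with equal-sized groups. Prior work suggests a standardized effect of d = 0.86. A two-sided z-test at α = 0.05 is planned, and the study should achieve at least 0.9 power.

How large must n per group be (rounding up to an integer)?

n = 29 per group

Set Φ(δ − 1.960) = 0.9; then δ − 1.960 = Φ⁻¹(0.9) = 1.282, giving δ = 3.242.
(For δ > 0 the lower-tail rejection region contributes negligibly to power, so the one-term inversion is standard.)
δ = d·√(n/2) ⇒ n = 2(δ/d)² = 2 × (3.242 / 0.86)² = 28.41.
Rounding up, n = 29 per group.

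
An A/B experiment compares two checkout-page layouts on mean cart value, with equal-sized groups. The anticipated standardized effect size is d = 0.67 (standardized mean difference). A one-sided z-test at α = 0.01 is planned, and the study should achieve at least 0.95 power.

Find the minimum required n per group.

n = 71 per group

For power 0.95 need Φ(δ − z_{0.01}) = 0.95, so δ = z_{0.01} + z_{0.05} = 2.326 + 1.645 = 3.971.
δ = d·√(n/2) ⇒ n = 2(δ/d)² = 2 × (3.971 / 0.67)² = 70.26.
Round up to the next whole unit.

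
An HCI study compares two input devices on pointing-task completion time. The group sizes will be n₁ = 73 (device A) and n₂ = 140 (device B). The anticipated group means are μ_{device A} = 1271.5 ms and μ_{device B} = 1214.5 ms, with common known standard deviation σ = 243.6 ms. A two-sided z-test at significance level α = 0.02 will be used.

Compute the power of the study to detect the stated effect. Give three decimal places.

Power ≈ 0.240

Standardized effect: d = |μ_{device A} − μ_{device B}| / σ = |1271.5 − 1214.5| / 243.6 = 0.2340
Noncentrality parameter: δ = d / √(1/n₁ + 1/n₂) = 0.2340 / √(1/73 + 1/140) = 1.6208
Critical value for a two-sided test at α = 0.02: z_{α/2} = 2.326.
Power = Φ(δ − 2.326) + Φ(−δ − 2.326) = Φ(-0.706) + Φ(-3.947) = 0.2402 + 0.0000 = 0.2403.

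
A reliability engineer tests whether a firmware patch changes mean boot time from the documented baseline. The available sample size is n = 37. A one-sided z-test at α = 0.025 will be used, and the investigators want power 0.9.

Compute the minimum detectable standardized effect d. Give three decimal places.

d ≈ 0.533

Required noncentrality: δ = z_{0.025} + z_{0.10} = 1.960 + 1.282 = 3.242.
δ = d·√n ⇒ d = δ/√n = 3.242/√37 = 0.5329.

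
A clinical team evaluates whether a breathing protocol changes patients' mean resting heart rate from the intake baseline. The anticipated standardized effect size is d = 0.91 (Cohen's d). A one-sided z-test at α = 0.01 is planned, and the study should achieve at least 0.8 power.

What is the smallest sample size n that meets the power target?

Set Φ(δ − 2.326) = 0.8; then δ − 2.326 = Φ⁻¹(0.8) = 0.842, giving δ = 3.168.
δ = d·√n ⇒ n = (δ/d)² = (3.168 / 0.91)² = 12.12.
Round up to the next whole unit.

n = 13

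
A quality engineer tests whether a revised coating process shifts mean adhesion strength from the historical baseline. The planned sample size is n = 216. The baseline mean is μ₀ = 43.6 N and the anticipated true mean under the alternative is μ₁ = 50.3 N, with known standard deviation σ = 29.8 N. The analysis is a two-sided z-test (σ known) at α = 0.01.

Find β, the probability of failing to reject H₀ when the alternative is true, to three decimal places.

Standardized effect: d = |μ₁ − μ₀| / σ = |50.3 − 43.6| / 29.8 = 0.2248
Noncentrality parameter: δ = d·√n = 0.2248 × √216 = 3.3043
Critical value for a two-sided test at α = 0.01: z_{α/2} = 2.576.
Power = Φ(δ − 2.576) + Φ(−δ − 2.576) = Φ(0.729) + Φ(-5.880) = 0.7669 + 0.0000 = 0.7669.
Type II error: β = 1 − power = 1 − 0.7669 = 0.2331.

β ≈ 0.233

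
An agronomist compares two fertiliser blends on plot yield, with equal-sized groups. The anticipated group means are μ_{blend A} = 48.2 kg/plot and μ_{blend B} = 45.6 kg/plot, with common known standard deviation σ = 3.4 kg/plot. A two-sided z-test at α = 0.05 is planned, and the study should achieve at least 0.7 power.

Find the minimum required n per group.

Standardized effect: d = |μ_{blend A} − μ_{blend B}| / σ = |48.2 − 45.6| / 3.4 = 0.7647
For power 0.7 need Φ(δ − z_{0.025}) = 0.7, so δ = z_{0.025} + z_{0.30} = 1.960 + 0.524 = 2.484.
(The Φ(−δ − z_{α/2}) term is vanishingly small for δ > 0 and is dropped in the standard sample-size formula.)
δ = d·√(n/2) ⇒ n = 2(δ/d)² = 2 × (2.484 / 0.7647)² = 21.11.
Round up to the next whole unit.

n = 22 per group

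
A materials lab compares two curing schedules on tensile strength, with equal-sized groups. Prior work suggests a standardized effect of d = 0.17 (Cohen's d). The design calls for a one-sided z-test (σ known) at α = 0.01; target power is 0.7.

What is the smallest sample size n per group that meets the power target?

n = 563 per group

For power 0.7 need Φ(δ − z_{0.01}) = 0.7, so δ = z_{0.01} + z_{0.30} = 2.326 + 0.524 = 2.851.
δ = d·√(n/2) ⇒ n = 2(δ/d)² = 2 × (2.851 / 0.17)² = 562.41.
Round up to the next whole unit.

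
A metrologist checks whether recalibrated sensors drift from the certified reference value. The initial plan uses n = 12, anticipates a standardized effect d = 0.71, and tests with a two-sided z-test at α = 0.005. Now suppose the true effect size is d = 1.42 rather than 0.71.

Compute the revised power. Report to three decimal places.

With d = 1.42: δ = d·√n = 1.42 × √12 = 4.9190. Critical value z_{0.0025} = 2.807.
Revised power = Φ(δ − 2.807) + Φ(−δ − 2.807) = Φ(2.112) + Φ(-7.726) = 0.9827 + 0.0000 = 0.9827.

Power ≈ 0.983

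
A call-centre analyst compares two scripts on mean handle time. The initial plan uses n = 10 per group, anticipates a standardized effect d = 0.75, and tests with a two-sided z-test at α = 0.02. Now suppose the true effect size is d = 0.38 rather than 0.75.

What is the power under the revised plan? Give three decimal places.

With d = 0.38: δ = d·√(n/2) = 0.38 × √(10/2) = 0.8497. Critical value z_{0.01} = 2.326.
Revised power = Φ(δ − 2.326) + Φ(−δ − 2.326) = Φ(-1.477) + Φ(-3.176) = 0.0699 + 0.0007 = 0.0706.

Power ≈ 0.071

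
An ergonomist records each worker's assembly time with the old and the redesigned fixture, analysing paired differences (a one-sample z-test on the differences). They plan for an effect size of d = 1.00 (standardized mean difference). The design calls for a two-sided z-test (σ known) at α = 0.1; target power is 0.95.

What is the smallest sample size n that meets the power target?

Set Φ(δ − 1.645) = 0.95; then δ − 1.645 = Φ⁻¹(0.95) = 1.645, giving δ = 3.290.
(For δ > 0 the lower-tail rejection region contributes negligibly to power, so the one-term inversion is standard.)
δ = d·√n ⇒ n = (δ/d)² = (3.290 / 1.00)² = 10.82.
Rounding up, n = 11.

n = 11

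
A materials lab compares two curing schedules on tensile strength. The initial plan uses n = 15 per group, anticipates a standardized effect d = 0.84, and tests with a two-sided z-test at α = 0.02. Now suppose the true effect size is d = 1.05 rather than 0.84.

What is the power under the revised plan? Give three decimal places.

Power ≈ 0.709

With d = 1.05: δ = d·√(n/2) = 1.05 × √(15/2) = 2.8755. Critical value z_{0.01} = 2.326.
Revised power = Φ(δ − 2.326) + Φ(−δ − 2.326) = Φ(0.549) + Φ(-5.202) = 0.7086 + 0.0000 = 0.7086.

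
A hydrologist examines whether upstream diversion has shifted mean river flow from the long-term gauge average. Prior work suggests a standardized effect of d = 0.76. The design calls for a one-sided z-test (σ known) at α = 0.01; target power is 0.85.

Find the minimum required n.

n = 20

Set Φ(δ − 2.326) = 0.85; then δ − 2.326 = Φ⁻¹(0.85) = 1.036, giving δ = 3.363.
δ = d·√n ⇒ n = (δ/d)² = (3.363 / 0.76)² = 19.58.
Rounding up, n = 20.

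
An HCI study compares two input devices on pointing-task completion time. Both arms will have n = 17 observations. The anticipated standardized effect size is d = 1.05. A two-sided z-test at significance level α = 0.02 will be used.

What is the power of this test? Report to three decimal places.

Noncentrality parameter: δ = d·√(n/2) = 1.05 × √(17/2) = 3.0612
Critical value for a two-sided test at α = 0.02: z_{α/2} = 2.326.
Power = Φ(δ − 2.326) + Φ(−δ − 2.326) = Φ(0.735) + Φ(-5.388) = 0.7688 + 0.0000 = 0.7688.

Power ≈ 0.769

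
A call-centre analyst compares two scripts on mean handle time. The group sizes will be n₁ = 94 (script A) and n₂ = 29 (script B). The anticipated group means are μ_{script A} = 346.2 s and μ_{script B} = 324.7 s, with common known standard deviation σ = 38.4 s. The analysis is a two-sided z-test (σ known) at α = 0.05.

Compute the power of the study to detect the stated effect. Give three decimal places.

Standardized effect: d = |μ_{script A} − μ_{script B}| / σ = |346.2 − 324.7| / 38.4 = 0.5599
Noncentrality parameter: λ = d / √(1/n₁ + 1/n₂) = 0.5599 / √(1/94 + 1/29) = 2.6358
Two-sided α = 0.05 → critical value z_{0.025} = 1.960.
Power = Φ(λ − 1.960) + Φ(−λ − 1.960) = Φ(0.676) + Φ(-4.596) = 0.7504 + 0.0000 = 0.7504.

Power ≈ 0.750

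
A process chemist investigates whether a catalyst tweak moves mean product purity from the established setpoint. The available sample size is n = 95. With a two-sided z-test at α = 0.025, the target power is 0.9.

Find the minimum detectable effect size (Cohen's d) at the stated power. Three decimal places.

d ≈ 0.361

Required noncentrality: δ = z_{0.0125} + z_{0.10} = 2.241 + 1.282 = 3.523.
(The second rejection-region term Φ(−δ − z_{α/2}) is negligible and dropped.)
δ = d·√n ⇒ d = δ/√n = 3.523/√95 = 0.3614.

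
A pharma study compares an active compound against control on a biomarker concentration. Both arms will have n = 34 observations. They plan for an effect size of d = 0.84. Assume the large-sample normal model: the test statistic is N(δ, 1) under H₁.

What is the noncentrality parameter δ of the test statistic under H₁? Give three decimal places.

δ ≈ 3.463

δ = d·√(n/2) = 0.84 × √(34/2) = 3.4634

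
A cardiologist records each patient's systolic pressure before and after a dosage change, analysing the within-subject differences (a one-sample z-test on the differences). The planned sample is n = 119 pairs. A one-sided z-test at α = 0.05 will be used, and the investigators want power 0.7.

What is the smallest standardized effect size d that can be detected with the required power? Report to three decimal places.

d ≈ 0.199

Required noncentrality: δ = z_{0.05} + z_{0.30} = 1.645 + 0.524 = 2.169.
δ = d·√n ⇒ d = δ/√n = 2.169/√119 = 0.1989.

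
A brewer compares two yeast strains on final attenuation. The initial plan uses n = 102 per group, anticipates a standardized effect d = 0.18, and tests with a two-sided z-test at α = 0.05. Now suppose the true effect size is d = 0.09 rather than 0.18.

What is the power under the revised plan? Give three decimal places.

With d = 0.09: δ = d·√(n/2) = 0.09 × √(102/2) = 0.6427. Critical value z_{0.025} = 1.960.
Revised power = Φ(δ − 1.960) + Φ(−δ − 1.960) = Φ(-1.317) + Φ(-2.603) = 0.0939 + 0.0046 = 0.0985.

Power ≈ 0.099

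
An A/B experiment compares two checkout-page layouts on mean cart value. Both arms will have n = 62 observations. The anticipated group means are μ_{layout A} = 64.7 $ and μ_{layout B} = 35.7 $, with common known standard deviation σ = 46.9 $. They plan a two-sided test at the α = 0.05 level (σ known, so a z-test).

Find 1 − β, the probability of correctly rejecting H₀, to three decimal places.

Standardized effect: d = |μ_{layout A} − μ_{layout B}| / σ = |64.7 − 35.7| / 46.9 = 0.6183
Noncentrality parameter: δ = d·√(n/2) = 0.6183 × √(62/2) = 3.4428
Two-sided α = 0.05 → critical value z_{0.025} = 1.960.
Power = Φ(δ − 1.960) + Φ(−δ − 1.960) = Φ(1.483) + Φ(-5.403) = 0.9309 + 0.0000 = 0.9309.

Power ≈ 0.931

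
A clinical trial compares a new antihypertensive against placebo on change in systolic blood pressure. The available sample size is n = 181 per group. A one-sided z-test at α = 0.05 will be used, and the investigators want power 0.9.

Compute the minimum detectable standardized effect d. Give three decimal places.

d ≈ 0.308

Required noncentrality: δ = z_{0.05} + z_{0.10} = 1.645 + 1.282 = 2.926.
δ = d·√(n/2) ⇒ d = δ/√(n/2) = 2.926/√(181/2) = 0.3076.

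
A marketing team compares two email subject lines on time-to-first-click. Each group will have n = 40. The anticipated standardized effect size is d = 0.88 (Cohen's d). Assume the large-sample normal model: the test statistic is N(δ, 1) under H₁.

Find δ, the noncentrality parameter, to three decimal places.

δ = d·√(n/2) = 0.88 × √(40/2) = 3.9355

δ ≈ 3.935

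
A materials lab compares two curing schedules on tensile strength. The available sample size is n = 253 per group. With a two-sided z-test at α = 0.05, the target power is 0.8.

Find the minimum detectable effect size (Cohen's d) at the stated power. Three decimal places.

d ≈ 0.249

Required noncentrality: δ = z_{0.025} + z_{0.20} = 1.960 + 0.842 = 2.802.
(Lower-tail contribution to power is negligible for δ > 0.)
δ = d·√(n/2) ⇒ d = δ/√(n/2) = 2.802/√(253/2) = 0.2491.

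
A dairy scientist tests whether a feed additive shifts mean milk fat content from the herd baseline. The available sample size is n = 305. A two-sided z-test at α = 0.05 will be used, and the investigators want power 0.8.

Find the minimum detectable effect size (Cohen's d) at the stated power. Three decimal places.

Need Φ(δ − 1.960) = 0.8, so δ = 1.960 + 0.842 = 2.802.
(Lower-tail contribution to power is negligible for δ > 0.)
δ = d·√n ⇒ d = δ/√n = 2.802/√305 = 0.1604.

d ≈ 0.160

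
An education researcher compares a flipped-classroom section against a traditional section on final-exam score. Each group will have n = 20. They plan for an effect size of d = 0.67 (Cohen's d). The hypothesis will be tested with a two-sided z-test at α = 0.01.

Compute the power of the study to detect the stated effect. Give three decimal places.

Power ≈ 0.324

Noncentrality parameter: δ = d·√(n/2) = 0.67 × √(20/2) = 2.1187
Critical value for a two-sided test at α = 0.01: z_{α/2} = 2.576.
Power = Φ(δ − 2.576) + Φ(−δ − 2.576) = Φ(-0.457) + Φ(-4.695) = 0.3238 + 0.0000 = 0.3238.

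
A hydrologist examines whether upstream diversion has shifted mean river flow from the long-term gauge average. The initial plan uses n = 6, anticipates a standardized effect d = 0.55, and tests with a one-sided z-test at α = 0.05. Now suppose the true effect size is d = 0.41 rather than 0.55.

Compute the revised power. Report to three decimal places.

Power ≈ 0.261

With d = 0.41: δ = d·√n = 0.41 × √6 = 1.0043. Critical value z_{0.05} = 1.645.
Revised power = P(Z > 1.645 − δ) = Φ(-0.641) = 0.2609.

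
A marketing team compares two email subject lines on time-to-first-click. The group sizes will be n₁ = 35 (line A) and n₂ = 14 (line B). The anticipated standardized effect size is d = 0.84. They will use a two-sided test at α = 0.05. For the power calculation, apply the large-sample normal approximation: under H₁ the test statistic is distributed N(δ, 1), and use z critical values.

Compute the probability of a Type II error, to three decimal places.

Noncentrality parameter: δ = d / √(1/n₁ + 1/n₂) = 0.84 / √(1/35 + 1/14) = 2.6563
Two-sided α = 0.05 → critical value z_{0.025} = 1.960.
Power = Φ(δ − 1.960) + Φ(−δ − 1.960) = Φ(0.696) + Φ(-4.616) = 0.7569 + 0.0000 = 0.7569.
Type II error: β = 1 − power = 1 − 0.7569 = 0.2431.

β ≈ 0.243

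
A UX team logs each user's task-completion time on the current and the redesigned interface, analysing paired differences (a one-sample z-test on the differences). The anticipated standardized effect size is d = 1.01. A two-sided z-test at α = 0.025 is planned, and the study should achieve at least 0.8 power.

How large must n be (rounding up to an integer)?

Set Φ(δ − 2.241) = 0.8; then δ − 2.241 = Φ⁻¹(0.8) = 0.842, giving δ = 3.083.
(For δ > 0 the lower-tail rejection region contributes negligibly to power, so the one-term inversion is standard.)
δ = d·√n ⇒ n = (δ/d)² = (3.083 / 1.01)² = 9.32.
Rounding up, n = 10.

n = 10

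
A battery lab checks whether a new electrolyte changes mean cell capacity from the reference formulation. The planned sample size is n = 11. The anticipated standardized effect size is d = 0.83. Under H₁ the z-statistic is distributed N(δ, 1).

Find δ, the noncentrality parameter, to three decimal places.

δ ≈ 2.753

δ = d·√n = 0.83 × √11 = 2.7528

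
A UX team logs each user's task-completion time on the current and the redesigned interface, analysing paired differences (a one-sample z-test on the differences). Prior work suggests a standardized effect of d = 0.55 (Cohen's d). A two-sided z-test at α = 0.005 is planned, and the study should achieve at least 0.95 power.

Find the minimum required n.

n = 66

Set Φ(δ − 2.807) = 0.95; then δ − 2.807 = Φ⁻¹(0.95) = 1.645, giving δ = 4.452.
(Ignoring the negligible lower-tail rejection probability gives the usual closed-form inversion.)
δ = d·√n ⇒ n = (δ/d)² = (4.452 / 0.55)² = 65.52.
Rounding up, n = 66.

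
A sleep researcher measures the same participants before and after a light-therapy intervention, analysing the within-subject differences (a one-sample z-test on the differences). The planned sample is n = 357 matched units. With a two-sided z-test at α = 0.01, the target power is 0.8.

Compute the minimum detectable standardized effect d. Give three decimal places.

d ≈ 0.181

Required noncentrality: δ = z_{0.005} + z_{0.20} = 2.576 + 0.842 = 3.417.
(Lower-tail contribution to power is negligible for δ > 0.)
δ = d·√n ⇒ d = δ/√n = 3.417/√357 = 0.1809.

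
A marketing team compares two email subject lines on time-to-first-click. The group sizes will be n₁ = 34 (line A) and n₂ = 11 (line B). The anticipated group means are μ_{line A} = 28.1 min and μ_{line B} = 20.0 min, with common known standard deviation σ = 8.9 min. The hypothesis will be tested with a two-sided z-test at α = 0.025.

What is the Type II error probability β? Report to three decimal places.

β ≈ 0.351

Standardized effect: d = |μ_{line A} − μ_{line B}| / σ = |28.1 − 20.0| / 8.9 = 0.9101
Noncentrality parameter: δ = d / √(1/n₁ + 1/n₂) = 0.9101 / √(1/34 + 1/11) = 2.6238
Two-sided α = 0.025 → critical value z_{0.0125} = 2.241.
Power = Φ(δ − 2.241) + Φ(−δ − 2.241) = Φ(0.382) + Φ(-4.865) = 0.6489 + 0.0000 = 0.6489.
Type II error: β = 1 − power = 1 − 0.6489 = 0.3511.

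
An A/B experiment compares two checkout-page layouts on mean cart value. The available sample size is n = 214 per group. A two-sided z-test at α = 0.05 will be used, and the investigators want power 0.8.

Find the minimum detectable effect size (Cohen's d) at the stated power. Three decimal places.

d ≈ 0.271

Need Φ(δ − 1.960) = 0.8, so δ = 1.960 + 0.842 = 2.802.
(Lower-tail contribution to power is negligible for δ > 0.)
δ = d·√(n/2) ⇒ d = δ/√(n/2) = 2.802/√(214/2) = 0.2708.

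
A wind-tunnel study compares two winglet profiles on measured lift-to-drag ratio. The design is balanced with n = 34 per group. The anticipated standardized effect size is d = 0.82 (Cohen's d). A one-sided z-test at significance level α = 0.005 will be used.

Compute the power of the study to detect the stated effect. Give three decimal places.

Power ≈ 0.790

Noncentrality parameter: δ = d·√(n/2) = 0.82 × √(34/2) = 3.3809
Critical value for a one-sided test at α = 0.005: z_α = 2.576.
Power = Φ(δ − 2.576) = Φ(0.805) = 0.7896.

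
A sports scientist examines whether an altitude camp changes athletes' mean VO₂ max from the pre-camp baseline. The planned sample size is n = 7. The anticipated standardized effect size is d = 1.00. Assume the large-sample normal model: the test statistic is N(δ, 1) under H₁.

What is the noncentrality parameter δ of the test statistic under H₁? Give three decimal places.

δ = d·√n = 1.00 × √7 = 2.6458

δ ≈ 2.646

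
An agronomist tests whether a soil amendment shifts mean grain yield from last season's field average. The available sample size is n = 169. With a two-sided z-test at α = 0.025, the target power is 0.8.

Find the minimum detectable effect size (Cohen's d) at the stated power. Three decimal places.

Required noncentrality: δ = z_{0.0125} + z_{0.20} = 2.241 + 0.842 = 3.083.
(The second rejection-region term Φ(−δ − z_{α/2}) is negligible and dropped.)
δ = d·√n ⇒ d = δ/√n = 3.083/√169 = 0.2372.

d ≈ 0.237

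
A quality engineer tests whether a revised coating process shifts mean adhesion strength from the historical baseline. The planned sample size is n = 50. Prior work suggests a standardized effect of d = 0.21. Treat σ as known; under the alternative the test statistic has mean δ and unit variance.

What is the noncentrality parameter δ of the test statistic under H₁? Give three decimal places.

δ = d·√n = 0.21 × √50 = 1.4849

δ ≈ 1.485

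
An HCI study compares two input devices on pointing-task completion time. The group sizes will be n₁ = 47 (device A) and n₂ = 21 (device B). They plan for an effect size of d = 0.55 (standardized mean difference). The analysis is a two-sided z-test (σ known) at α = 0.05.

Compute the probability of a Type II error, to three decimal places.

Noncentrality parameter: δ = d / √(1/n₁ + 1/n₂) = 0.55 / √(1/47 + 1/21) = 2.0954
Critical value for a two-sided test at α = 0.05: z_{α/2} = 1.960.
Power = Φ(δ − 1.960) + Φ(−δ − 1.960) = Φ(0.135) + Φ(-4.055) = 0.5539 + 0.0000 = 0.5539.
Type II error: β = 1 − power = 1 − 0.5539 = 0.4461.

β ≈ 0.446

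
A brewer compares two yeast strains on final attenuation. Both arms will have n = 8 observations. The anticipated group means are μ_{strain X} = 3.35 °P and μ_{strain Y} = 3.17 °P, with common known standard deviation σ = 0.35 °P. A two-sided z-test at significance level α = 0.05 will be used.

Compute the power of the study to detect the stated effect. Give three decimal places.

Power ≈ 0.177

Standardized effect: d = |μ_{strain X} − μ_{strain Y}| / σ = |3.35 − 3.17| / 0.35 = 0.5143
Noncentrality parameter: δ = d·√(n/2) = 0.5143 × √(8/2) = 1.0286
Two-sided α = 0.05 → critical value z_{0.025} = 1.960.
Power = Φ(δ − 1.960) + Φ(−δ − 1.960) = Φ(-0.931) + Φ(-2.989) = 0.1758 + 0.0014 = 0.1772.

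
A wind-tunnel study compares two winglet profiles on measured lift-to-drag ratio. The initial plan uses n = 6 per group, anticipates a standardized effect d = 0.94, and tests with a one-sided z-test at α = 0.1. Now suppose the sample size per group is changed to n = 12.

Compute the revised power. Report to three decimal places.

Power ≈ 0.846

With n = 12 per group: δ = d·√(n/2) = 0.94 × √(12/2) = 2.3025. Critical value z_{0.1} = 1.282.
Revised power = P(Z > 1.282 − δ) = Φ(1.021) = 0.8464.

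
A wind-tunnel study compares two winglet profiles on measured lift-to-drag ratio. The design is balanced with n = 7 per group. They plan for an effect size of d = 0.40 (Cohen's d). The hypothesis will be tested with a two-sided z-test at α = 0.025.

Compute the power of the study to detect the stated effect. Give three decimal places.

Power ≈ 0.069

Noncentrality parameter: δ = d·√(n/2) = 0.40 × √(7/2) = 0.7483
Critical value for a two-sided test at α = 0.025: z_{α/2} = 2.241.
Power = Φ(δ − 2.241) + Φ(−δ − 2.241) = Φ(-1.493) + Φ(-2.990) = 0.0677 + 0.0014 = 0.0691.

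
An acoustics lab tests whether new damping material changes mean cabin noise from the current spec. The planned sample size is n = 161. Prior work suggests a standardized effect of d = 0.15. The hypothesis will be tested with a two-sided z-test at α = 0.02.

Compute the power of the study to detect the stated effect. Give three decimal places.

Noncentrality parameter: δ = d·√n = 0.15 × √161 = 1.9033
Two-sided α = 0.02 → critical value z_{0.01} = 2.326.
Power = Φ(δ − 2.326) + Φ(−δ − 2.326) = Φ(-0.423) + Φ(-4.230) = 0.3361 + 0.0000 = 0.3361.

Power ≈ 0.336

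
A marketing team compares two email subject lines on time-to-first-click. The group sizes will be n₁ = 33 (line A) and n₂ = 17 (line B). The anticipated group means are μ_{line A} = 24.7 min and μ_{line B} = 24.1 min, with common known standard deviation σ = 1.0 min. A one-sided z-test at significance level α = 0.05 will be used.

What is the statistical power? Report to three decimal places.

Standardized effect: d = |μ_{line A} − μ_{line B}| / σ = |24.7 − 24.1| / 1.0 = 0.6000
Noncentrality parameter: δ = d / √(1/n₁ + 1/n₂) = 0.6000 / √(1/33 + 1/17) = 2.0098
Critical value for a one-sided test at α = 0.05: z_α = 1.645.
Power = P(Z > 1.645 − δ) = Φ(0.365) = 0.6424.

Power ≈ 0.642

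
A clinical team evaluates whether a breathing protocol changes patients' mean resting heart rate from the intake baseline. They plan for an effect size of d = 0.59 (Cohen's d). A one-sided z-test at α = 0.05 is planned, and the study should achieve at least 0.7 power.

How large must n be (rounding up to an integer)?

n = 14

For power 0.7 need Φ(δ − z_{0.05}) = 0.7, so δ = z_{0.05} + z_{0.30} = 1.645 + 0.524 = 2.169.
δ = d·√n ⇒ n = (δ/d)² = (2.169 / 0.59)² = 13.52.
Rounding up, n = 14.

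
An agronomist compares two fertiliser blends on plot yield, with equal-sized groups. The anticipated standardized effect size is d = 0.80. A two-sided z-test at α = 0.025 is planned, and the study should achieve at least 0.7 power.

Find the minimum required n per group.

Set Φ(δ − 2.241) = 0.7; then δ − 2.241 = Φ⁻¹(0.7) = 0.524, giving δ = 2.766.
(The Φ(−δ − z_{α/2}) term is vanishingly small for δ > 0 and is dropped in the standard sample-size formula.)
δ = d·√(n/2) ⇒ n = 2(δ/d)² = 2 × (2.766 / 0.80)² = 23.91.
Round up to the next whole unit.

n = 24 per group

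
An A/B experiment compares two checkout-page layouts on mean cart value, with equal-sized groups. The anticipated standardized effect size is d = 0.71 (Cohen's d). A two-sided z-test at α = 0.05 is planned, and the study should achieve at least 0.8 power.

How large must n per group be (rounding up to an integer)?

n = 32 per group

For power 0.8 need Φ(δ − z_{0.025}) = 0.8, so δ = z_{0.025} + z_{0.20} = 1.960 + 0.842 = 2.802.
(The Φ(−δ − z_{α/2}) term is vanishingly small for δ > 0 and is dropped in the standard sample-size formula.)
δ = d·√(n/2) ⇒ n = 2(δ/d)² = 2 × (2.802 / 0.71)² = 31.14.
Rounding up, n = 32 per group.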